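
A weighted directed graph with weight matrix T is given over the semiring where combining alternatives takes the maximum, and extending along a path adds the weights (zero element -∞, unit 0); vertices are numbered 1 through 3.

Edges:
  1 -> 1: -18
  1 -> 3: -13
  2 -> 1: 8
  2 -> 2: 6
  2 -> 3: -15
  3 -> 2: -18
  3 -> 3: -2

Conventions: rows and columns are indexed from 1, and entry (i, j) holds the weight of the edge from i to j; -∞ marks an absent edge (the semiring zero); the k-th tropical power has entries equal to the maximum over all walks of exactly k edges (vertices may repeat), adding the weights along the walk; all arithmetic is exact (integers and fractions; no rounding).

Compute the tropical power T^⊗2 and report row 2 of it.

T^⊗2:
  [-36, -31, -15]
  [14, 12, -5]
  [-10, -12, -4]
Answer: row 2 of T^⊗2 = [14, 12, -5]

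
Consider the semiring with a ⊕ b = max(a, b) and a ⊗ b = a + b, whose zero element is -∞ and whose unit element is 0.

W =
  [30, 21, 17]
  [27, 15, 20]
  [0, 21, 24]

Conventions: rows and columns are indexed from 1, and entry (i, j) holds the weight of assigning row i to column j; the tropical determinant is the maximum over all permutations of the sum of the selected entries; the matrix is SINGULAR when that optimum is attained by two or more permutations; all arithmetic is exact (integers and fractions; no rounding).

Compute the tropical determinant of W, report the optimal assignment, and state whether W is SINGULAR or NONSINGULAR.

σ = (1, 2, 3): 30 + 15 + 24 = 69
σ = (1, 3, 2): 30 + 20 + 21 = 71
σ = (2, 1, 3): 21 + 27 + 24 = 72
σ = (2, 3, 1): 21 + 20 + 0 = 41
σ = (3, 1, 2): 17 + 27 + 21 = 65
σ = (3, 2, 1): 17 + 15 + 0 = 32
Optimal value attained by: σ = (2, 1, 3).
Answer: det⊕(W) = 72; verdict: NONSINGULAR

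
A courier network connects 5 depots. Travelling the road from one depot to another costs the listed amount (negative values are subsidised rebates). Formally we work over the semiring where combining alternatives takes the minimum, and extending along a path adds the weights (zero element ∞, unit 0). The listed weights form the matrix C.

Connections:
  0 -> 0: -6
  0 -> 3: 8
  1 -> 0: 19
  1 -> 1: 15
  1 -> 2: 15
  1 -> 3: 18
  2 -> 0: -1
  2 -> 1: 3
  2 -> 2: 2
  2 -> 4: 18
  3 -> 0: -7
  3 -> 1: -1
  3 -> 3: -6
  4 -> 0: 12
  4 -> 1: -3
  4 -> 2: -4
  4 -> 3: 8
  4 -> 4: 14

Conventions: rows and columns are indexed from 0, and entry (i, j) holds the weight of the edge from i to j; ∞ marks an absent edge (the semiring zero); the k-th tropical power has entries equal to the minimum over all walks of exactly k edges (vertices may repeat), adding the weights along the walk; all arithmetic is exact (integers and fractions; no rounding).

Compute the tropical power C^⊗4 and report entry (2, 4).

C^⊗2:
  [-12, 7, ∞, 2, ∞]
  [11, 17, 17, 12, 33]
  [-7, 5, 4, 7, 20]
  [-13, -7, 14, -12, ∞]
  [-5, -1, -2, 2, 14]
C^⊗3:
  [-18, 1, 22, -4, ∞]
  [5, 11, 19, 6, 35]
  [-13, 6, 6, 1, 22]
  [-19, -13, 8, -18, 32]
  [-11, 1, 0, -4, 16]
C^⊗4:
  [-24, -5, 16, -10, 40]
  [-1, 5, 21, 0, 37]
  [-19, 0, 8, -5, 24]
  [-25, -19, 2, -24, 26]
  [-17, -5, 2, -10, 18]
Key observation: the optimum is the walk 2->2->2->2->4, with weight 2 + 2 + 2 + 18 = 24.
Optimal value attained by: walk 2->2->2->2->4.
Answer: (C^⊗4)[2][4] = 24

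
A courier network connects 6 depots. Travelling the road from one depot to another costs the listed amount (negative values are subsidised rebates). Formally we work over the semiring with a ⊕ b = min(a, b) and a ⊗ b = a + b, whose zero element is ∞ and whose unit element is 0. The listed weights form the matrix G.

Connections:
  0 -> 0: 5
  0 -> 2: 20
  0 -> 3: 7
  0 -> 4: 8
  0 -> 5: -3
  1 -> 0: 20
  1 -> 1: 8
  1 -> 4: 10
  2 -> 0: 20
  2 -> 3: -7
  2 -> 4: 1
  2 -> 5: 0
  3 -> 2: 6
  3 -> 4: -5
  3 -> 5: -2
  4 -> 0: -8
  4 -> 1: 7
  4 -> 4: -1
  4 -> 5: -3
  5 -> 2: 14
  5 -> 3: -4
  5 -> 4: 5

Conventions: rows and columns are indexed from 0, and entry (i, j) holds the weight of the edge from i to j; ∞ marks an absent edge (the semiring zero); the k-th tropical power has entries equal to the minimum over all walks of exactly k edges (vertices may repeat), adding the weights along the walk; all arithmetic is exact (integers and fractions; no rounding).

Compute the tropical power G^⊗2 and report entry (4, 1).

G^⊗2:
  [0, 15, 11, -7, 2, 2]
  [2, 16, 40, 27, 9, 7]
  [-7, 8, -1, -4, -12, -9]
  [-13, 2, 12, -6, -6, -8]
  [-9, 6, 11, -7, -2, -11]
  [-3, 12, 2, 7, -9, -6]
Key observation: the optimum is the walk 4->4->1, with weight (-1) + 7 = 6.
Optimal value attained by: walk 4->4->1.
Answer: (G^⊗2)[4][1] = 6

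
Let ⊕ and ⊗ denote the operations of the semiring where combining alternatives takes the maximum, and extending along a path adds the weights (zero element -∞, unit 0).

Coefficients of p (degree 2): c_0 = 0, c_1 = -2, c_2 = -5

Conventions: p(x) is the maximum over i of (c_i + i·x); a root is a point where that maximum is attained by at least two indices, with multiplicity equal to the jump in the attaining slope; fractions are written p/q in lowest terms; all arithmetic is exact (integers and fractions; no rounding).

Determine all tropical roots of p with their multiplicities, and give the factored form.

hull edge (i=0, c=0) to (i=1, c=-2): slope -2, span 1
hull edge (i=1, c=-2) to (i=2, c=-5): slope -3, span 1
Factored form: p(x) = -5 ⊗ (x ⊕ 2) ⊗ (x ⊕ 3)
Answer: roots = 2 (mult 1), 3 (mult 1)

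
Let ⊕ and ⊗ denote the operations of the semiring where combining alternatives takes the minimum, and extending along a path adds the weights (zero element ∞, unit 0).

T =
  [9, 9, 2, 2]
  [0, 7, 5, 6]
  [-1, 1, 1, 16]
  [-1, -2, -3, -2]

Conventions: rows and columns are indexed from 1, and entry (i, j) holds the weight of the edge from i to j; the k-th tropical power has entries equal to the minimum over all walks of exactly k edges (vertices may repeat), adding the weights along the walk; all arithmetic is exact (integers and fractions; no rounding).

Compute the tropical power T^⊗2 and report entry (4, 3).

T^⊗2:
  [1, 0, -1, 0]
  [4, 4, 2, 2]
  [0, 2, 1, 1]
  [-4, -4, -5, -4]
Key observation: the optimum is the walk 4->4->3, with weight (-2) + (-3) = -5.
Optimal value attained by: walk 4->4->3.
Answer: (T^⊗2)[4][3] = -5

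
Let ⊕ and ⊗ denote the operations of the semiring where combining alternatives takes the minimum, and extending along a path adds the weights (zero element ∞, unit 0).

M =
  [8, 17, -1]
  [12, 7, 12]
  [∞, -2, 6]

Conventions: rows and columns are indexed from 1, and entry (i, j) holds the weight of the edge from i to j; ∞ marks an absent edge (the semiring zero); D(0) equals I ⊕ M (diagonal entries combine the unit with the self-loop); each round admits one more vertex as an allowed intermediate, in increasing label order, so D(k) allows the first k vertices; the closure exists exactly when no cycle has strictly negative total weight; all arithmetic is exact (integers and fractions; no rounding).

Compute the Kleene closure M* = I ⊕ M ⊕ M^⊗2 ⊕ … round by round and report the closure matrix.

D(0):
  [0, 17, -1]
  [12, 0, 12]
  [∞, -2, 0]
D(1):
  [0, 17, -1]
  [12, 0, 11]
  [∞, -2, 0]
D(2):
  [0, 17, -1]
  [12, 0, 11]
  [10, -2, 0]
D(3):
  [0, -3, -1]
  [12, 0, 11]
  [10, -2, 0]
Answer: M* = [[0, -3, -1], [12, 0, 11], [10, -2, 0]]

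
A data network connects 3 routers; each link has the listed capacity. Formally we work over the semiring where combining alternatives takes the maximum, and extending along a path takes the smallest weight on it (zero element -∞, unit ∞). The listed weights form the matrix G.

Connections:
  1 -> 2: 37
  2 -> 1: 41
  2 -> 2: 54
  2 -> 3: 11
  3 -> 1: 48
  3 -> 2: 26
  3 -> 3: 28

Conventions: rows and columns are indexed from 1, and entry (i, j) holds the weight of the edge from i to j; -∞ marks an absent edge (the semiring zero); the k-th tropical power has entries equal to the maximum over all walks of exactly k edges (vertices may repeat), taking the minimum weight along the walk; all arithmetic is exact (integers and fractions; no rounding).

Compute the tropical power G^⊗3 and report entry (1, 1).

G^⊗2:
  [37, 37, 11]
  [41, 54, 11]
  [28, 37, 28]
G^⊗3:
  [37, 37, 11]
  [41, 54, 11]
  [37, 37, 28]
Key observation: the optimum is the walk 1->2->2->1, with weight 37 min 54 min 41 = 37.
Optimal value attained by: walk 1->2->2->1.
Answer: (G^⊗3)[1][1] = 37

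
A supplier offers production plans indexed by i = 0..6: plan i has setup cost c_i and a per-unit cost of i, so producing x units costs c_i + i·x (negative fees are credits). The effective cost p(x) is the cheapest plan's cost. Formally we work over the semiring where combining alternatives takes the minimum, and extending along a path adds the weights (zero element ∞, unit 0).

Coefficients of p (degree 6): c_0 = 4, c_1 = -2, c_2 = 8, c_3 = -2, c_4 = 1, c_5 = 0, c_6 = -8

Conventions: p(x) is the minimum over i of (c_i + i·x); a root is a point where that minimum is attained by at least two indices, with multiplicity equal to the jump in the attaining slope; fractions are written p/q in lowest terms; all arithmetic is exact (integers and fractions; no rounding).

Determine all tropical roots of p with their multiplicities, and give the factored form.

hull edge (i=0, c=4) to (i=1, c=-2): slope -6, span 1
hull edge (i=1, c=-2) to (i=6, c=-8): slope -6/5, span 5
Factored form: p(x) = -8 ⊗ (x ⊕ 6/5) ⊗ (x ⊕ 6/5) ⊗ (x ⊕ 6/5) ⊗ (x ⊕ 6/5) ⊗ (x ⊕ 6/5) ⊗ (x ⊕ 6)
Answer: roots = 6/5 (mult 5), 6 (mult 1)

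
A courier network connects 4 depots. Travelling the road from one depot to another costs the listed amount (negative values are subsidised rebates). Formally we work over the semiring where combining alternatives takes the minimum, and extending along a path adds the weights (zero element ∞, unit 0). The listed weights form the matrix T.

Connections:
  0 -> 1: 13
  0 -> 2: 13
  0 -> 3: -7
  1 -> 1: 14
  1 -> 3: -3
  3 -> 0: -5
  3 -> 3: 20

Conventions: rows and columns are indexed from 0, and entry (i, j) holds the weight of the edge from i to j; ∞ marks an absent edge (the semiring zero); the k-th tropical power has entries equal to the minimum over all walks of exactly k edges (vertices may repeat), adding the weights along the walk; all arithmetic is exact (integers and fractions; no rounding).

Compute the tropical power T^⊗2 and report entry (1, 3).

T^⊗2:
  [-12, 27, ∞, 10]
  [-8, 28, ∞, 11]
  [∞, ∞, ∞, ∞]
  [15, 8, 8, -12]
Key observation: the optimum is the walk 1->1->3, with weight 14 + (-3) = 11.
Optimal value attained by: walk 1->1->3.
Answer: (T^⊗2)[1][3] = 11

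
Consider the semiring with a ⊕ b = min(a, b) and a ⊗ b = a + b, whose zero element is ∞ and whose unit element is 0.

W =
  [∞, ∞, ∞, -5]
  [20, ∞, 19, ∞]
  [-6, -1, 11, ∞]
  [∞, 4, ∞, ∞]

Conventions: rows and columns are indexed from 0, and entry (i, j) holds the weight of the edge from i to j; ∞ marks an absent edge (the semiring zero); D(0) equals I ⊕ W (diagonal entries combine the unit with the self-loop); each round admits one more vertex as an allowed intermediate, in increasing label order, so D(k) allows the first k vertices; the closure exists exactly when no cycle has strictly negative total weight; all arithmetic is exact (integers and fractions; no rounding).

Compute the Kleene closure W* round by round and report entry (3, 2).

D(0):
  [0, ∞, ∞, -5]
  [20, 0, 19, ∞]
  [-6, -1, 0, ∞]
  [∞, 4, ∞, 0]
D(1):
  [0, ∞, ∞, -5]
  [20, 0, 19, 15]
  [-6, -1, 0, -11]
  [∞, 4, ∞, 0]
D(2):
  [0, ∞, ∞, -5]
  [20, 0, 19, 15]
  [-6, -1, 0, -11]
  [24, 4, 23, 0]
D(3):
  [0, ∞, ∞, -5]
  [13, 0, 19, 8]
  [-6, -1, 0, -11]
  [17, 4, 23, 0]
D(4):
  [0, -1, 18, -5]
  [13, 0, 19, 8]
  [-6, -7, 0, -11]
  [17, 4, 23, 0]
Answer: W*[3][2] = 23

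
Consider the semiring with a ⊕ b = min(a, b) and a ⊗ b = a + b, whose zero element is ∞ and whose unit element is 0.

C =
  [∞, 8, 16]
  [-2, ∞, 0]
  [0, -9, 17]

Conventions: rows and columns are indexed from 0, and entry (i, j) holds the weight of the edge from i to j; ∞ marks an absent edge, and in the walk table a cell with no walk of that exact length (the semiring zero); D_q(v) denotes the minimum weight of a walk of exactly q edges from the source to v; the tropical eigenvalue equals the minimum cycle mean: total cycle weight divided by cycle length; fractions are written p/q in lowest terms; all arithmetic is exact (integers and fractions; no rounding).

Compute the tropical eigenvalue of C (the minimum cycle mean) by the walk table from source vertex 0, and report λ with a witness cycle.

q=0: [0, ∞, ∞]
q=1: [∞, 8, 16]
q=2: [6, 7, 8]
q=3: [5, -1, 7]
Optimal cycle mean attained by: cycle 1->2->1, total 0 + (-9), length 2.
Answer: λ = -9/2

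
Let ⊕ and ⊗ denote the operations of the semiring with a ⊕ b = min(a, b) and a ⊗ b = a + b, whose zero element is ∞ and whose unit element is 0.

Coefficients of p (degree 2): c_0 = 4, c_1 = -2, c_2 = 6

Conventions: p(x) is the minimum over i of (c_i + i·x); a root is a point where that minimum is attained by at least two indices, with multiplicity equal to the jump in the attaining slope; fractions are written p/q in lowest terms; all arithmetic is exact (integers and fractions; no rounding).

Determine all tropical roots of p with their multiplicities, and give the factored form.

hull edge (i=0, c=4) to (i=1, c=-2): slope -6, span 1
hull edge (i=1, c=-2) to (i=2, c=6): slope 8, span 1
Factored form: p(x) = 6 ⊗ (x ⊕ (-8)) ⊗ (x ⊕ 6)
Answer: roots = -8 (mult 1), 6 (mult 1)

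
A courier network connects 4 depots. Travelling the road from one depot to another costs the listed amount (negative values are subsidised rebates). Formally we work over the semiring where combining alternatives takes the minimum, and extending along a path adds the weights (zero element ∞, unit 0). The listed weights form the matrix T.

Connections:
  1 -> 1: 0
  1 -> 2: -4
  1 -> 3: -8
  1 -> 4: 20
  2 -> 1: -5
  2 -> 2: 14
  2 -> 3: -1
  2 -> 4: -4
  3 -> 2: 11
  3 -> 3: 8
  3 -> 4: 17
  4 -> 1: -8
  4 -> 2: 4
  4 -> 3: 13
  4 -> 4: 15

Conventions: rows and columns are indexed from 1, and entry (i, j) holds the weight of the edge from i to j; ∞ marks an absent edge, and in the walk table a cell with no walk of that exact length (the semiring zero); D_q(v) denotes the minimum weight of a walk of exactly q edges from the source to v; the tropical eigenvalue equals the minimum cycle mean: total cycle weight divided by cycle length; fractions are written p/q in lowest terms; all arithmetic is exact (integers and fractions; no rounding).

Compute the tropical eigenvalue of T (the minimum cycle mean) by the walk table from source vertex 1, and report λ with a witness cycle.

q=0: [0, ∞, ∞, ∞]
q=1: [0, -4, -8, 20]
q=2: [-9, -4, -8, -8]
q=3: [-16, -13, -17, -8]
q=4: [-18, -20, -24, -17]
Optimal cycle mean attained by: cycle 1->2->4->1, total (-4) + (-4) + (-8), length 3.
Answer: λ = -16/3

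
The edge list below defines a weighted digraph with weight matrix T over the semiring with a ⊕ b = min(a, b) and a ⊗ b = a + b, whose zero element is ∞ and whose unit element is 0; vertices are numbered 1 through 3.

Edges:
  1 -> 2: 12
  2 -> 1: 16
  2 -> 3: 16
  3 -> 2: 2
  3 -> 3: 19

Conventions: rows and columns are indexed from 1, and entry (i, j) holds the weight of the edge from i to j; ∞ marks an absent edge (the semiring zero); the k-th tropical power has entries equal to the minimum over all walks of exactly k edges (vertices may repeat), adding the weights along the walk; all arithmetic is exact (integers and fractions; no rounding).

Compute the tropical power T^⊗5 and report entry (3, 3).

T^⊗2:
  [28, ∞, 28]
  [∞, 18, 35]
  [18, 21, 18]
T^⊗3:
  [∞, 30, 47]
  [34, 37, 34]
  [37, 20, 37]
T^⊗4:
  [46, 49, 46]
  [53, 36, 53]
  [36, 39, 36]
T^⊗5:
  [65, 48, 65]
  [52, 55, 52]
  [55, 38, 55]
Key observation: the optimum is the walk 3->2->3->2->3->3, with weight 2 + 16 + 2 + 16 + 19 = 55.
Optimal value attained by: walk 3->2->3->2->3->3.
Answer: (T^⊗5)[3][3] = 55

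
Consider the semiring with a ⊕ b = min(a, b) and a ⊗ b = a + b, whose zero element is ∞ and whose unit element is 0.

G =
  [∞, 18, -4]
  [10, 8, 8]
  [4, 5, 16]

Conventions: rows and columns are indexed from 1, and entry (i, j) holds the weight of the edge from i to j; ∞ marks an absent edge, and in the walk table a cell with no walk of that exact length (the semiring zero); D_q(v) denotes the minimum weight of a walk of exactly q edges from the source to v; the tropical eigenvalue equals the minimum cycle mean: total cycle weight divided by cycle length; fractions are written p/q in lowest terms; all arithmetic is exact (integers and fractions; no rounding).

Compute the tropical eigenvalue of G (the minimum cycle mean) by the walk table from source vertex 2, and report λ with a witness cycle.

q=0: [∞, 0, ∞]
q=1: [10, 8, 8]
q=2: [12, 13, 6]
q=3: [10, 11, 8]
Optimal cycle mean attained by: cycle 1->3->1, total (-4) + 4, length 2.
Answer: λ = 0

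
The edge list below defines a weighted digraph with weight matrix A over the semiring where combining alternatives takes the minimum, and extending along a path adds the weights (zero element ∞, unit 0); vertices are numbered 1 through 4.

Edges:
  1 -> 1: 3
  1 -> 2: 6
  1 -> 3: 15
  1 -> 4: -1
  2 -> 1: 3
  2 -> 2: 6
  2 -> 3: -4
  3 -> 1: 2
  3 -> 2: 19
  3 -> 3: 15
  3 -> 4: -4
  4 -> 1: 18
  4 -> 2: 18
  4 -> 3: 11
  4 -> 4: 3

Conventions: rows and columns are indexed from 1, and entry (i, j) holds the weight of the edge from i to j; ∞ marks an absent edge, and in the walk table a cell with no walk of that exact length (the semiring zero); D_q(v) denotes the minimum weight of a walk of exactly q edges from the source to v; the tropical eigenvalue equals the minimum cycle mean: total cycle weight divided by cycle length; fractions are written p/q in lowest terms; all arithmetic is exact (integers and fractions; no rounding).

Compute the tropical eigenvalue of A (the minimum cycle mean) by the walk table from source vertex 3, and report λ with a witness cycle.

q=0: [∞, ∞, 0, ∞]
q=1: [2, 19, 15, -4]
q=2: [5, 8, 7, -1]
q=3: [8, 11, 4, 2]
q=4: [6, 14, 7, 0]
Optimal cycle mean attained by: cycle 1->2->3->1, total 6 + (-4) + 2, length 3.
Answer: λ = 4/3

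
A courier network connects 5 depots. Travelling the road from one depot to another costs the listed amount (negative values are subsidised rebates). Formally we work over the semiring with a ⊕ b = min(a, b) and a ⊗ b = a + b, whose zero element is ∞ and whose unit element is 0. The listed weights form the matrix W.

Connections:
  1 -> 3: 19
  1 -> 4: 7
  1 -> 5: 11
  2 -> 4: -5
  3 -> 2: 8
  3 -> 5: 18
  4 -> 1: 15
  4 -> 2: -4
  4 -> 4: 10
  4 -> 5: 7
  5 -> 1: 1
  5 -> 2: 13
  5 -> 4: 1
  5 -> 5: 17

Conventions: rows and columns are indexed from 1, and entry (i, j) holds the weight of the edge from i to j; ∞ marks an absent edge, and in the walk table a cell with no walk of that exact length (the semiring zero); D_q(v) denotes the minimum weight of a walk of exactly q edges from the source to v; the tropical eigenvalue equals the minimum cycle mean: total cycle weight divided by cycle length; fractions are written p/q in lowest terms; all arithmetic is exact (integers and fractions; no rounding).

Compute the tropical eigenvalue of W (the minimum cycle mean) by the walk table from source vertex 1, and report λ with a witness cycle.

q=0: [0, ∞, ∞, ∞, ∞]
q=1: [∞, ∞, 19, 7, 11]
q=2: [12, 3, ∞, 12, 14]
q=3: [15, 8, 31, -2, 19]
q=4: [13, -6, 34, 3, 5]
q=5: [6, -1, 32, -11, 10]
Optimal cycle mean attained by: cycle 2->4->2, total (-5) + (-4), length 2.
Answer: λ = -9/2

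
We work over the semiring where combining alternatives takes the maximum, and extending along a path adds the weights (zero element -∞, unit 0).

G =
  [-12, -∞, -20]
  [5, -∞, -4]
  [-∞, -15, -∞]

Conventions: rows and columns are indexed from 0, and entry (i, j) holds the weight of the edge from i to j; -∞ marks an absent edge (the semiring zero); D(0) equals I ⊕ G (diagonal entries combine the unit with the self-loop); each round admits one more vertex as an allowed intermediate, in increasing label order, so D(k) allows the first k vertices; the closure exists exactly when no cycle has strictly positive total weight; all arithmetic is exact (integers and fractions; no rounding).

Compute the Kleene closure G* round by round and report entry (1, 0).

D(0):
  [0, -∞, -20]
  [5, 0, -4]
  [-∞, -15, 0]
D(1):
  [0, -∞, -20]
  [5, 0, -4]
  [-∞, -15, 0]
D(2):
  [0, -∞, -20]
  [5, 0, -4]
  [-10, -15, 0]
D(3):
  [0, -35, -20]
  [5, 0, -4]
  [-10, -15, 0]
Answer: G*[1][0] = 5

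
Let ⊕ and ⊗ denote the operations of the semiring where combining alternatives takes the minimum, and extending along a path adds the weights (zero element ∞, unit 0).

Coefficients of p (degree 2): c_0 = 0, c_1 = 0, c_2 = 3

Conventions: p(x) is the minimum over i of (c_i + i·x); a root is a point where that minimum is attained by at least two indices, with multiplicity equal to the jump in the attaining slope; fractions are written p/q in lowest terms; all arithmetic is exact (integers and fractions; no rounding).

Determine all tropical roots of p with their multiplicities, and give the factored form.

hull edge (i=0, c=0) to (i=1, c=0): slope 0, span 1
hull edge (i=1, c=0) to (i=2, c=3): slope 3, span 1
Factored form: p(x) = 3 ⊗ (x ⊕ (-3)) ⊗ (x ⊕ 0)
Answer: roots = -3 (mult 1), 0 (mult 1)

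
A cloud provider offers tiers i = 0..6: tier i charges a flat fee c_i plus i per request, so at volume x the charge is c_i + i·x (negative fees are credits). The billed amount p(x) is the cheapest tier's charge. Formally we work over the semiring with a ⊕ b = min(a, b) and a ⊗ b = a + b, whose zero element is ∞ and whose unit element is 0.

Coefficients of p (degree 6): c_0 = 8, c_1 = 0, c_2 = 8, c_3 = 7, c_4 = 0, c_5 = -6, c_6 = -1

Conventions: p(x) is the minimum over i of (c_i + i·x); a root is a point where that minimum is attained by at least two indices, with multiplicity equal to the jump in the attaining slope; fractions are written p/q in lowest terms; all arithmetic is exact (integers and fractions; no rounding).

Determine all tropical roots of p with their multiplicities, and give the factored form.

hull edge (i=0, c=8) to (i=1, c=0): slope -8, span 1
hull edge (i=1, c=0) to (i=5, c=-6): slope -3/2, span 4
hull edge (i=5, c=-6) to (i=6, c=-1): slope 5, span 1
Factored form: p(x) = -1 ⊗ (x ⊕ (-5)) ⊗ (x ⊕ 3/2) ⊗ (x ⊕ 3/2) ⊗ (x ⊕ 3/2) ⊗ (x ⊕ 3/2) ⊗ (x ⊕ 8)
Answer: roots = -5 (mult 1), 3/2 (mult 4), 8 (mult 1)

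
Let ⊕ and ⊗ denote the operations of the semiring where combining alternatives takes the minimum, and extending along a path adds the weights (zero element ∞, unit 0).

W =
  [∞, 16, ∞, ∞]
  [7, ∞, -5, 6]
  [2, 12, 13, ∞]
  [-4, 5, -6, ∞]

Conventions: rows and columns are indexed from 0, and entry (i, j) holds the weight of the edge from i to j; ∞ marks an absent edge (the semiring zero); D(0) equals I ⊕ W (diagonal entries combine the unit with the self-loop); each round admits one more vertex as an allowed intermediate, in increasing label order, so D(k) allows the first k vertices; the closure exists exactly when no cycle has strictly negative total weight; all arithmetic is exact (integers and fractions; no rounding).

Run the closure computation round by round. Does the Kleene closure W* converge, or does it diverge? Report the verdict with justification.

D(0):
  [0, 16, ∞, ∞]
  [7, 0, -5, 6]
  [2, 12, 0, ∞]
  [-4, 5, -6, 0]
D(1):
  [0, 16, ∞, ∞]
  [7, 0, -5, 6]
  [2, 12, 0, ∞]
  [-4, 5, -6, 0]
D(2):
  [0, 16, 11, 22]
  [7, 0, -5, 6]
  [2, 12, 0, 18]
  [-4, 5, -6, 0]
D(3):
  [0, 16, 11, 22]
  [-3, 0, -5, 6]
  [2, 12, 0, 18]
  [-4, 5, -6, 0]
D(4):
  [0, 16, 11, 22]
  [-3, 0, -5, 6]
  [2, 12, 0, 18]
  [-4, 5, -6, 0]
Key observation: every diagonal entry stays at the unit through all rounds, so no improving cycle exists.
Answer: CONVERGES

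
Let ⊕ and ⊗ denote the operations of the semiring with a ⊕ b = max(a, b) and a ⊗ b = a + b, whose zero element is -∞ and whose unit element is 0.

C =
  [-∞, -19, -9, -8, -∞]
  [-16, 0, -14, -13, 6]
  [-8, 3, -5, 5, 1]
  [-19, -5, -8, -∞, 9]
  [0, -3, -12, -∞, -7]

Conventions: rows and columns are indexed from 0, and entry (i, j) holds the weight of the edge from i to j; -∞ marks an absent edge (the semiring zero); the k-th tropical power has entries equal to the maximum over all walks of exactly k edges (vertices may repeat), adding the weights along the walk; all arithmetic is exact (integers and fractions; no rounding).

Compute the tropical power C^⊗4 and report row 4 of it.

C^⊗2:
  [-17, -6, -14, -4, 1]
  [6, 3, -6, -9, 6]
  [1, 3, -3, 0, 14]
  [9, 6, -3, -3, 2]
  [-7, -3, -9, -7, 3]
C^⊗3:
  [1, -2, -11, -9, 5]
  [6, 3, -3, -1, 9]
  [14, 11, 2, 2, 9]
  [2, 6, 0, 2, 12]
  [3, 0, -9, -4, 3]
C^⊗4:
  [5, 2, -7, -6, 4]
  [9, 6, -3, 2, 9]
  [9, 11, 5, 7, 17]
  [12, 9, 0, 5, 12]
  [3, 0, -6, -4, 6]
Answer: row 4 of C^⊗4 = [3, 0, -6, -4, 6]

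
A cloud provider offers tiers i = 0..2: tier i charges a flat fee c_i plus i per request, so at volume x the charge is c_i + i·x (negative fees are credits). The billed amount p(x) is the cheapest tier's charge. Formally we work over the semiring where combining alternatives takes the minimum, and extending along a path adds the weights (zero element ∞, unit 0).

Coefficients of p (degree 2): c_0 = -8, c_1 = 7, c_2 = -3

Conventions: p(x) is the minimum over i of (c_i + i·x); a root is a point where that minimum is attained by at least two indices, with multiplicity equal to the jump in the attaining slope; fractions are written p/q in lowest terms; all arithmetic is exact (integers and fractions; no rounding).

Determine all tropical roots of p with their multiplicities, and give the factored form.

hull edge (i=0, c=-8) to (i=2, c=-3): slope 5/2, span 2
Factored form: p(x) = -3 ⊗ (x ⊕ (-5/2)) ⊗ (x ⊕ (-5/2))
Answer: roots = -5/2 (mult 2)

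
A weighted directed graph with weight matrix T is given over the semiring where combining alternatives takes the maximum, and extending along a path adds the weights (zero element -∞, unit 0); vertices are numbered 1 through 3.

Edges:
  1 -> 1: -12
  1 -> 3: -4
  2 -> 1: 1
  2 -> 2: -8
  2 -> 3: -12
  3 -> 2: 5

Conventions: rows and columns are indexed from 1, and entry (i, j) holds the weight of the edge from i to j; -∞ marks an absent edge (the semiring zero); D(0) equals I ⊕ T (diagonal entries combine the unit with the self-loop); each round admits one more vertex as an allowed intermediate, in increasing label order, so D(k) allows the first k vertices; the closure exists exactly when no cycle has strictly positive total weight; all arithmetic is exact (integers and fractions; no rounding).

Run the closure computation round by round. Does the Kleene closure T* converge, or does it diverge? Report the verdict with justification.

D(0):
  [0, -∞, -4]
  [1, 0, -12]
  [-∞, 5, 0]
D(1):
  [0, -∞, -4]
  [1, 0, -3]
  [-∞, 5, 0]
Detection: at round 2, diagonal entry (3, 3) turns strictly positive.
Key observation: the cycle 3->2->1->3 has total weight 5 + 1 + (-4), which is strictly positive.
Answer: DIVERGES — positive cycle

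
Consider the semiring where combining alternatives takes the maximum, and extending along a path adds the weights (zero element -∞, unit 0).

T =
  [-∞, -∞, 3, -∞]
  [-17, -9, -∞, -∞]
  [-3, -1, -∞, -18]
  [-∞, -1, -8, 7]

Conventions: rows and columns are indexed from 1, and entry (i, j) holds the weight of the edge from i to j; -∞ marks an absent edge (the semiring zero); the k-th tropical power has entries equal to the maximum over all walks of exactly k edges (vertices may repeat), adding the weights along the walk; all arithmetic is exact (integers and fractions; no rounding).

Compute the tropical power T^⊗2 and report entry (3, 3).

T^⊗2:
  [0, 2, -∞, -15]
  [-26, -18, -14, -∞]
  [-18, -10, 0, -11]
  [-11, 6, -1, 14]
Key observation: the optimum is the walk 3->1->3, with weight (-3) + 3 = 0.
Optimal value attained by: walk 3->1->3.
Answer: (T^⊗2)[3][3] = 0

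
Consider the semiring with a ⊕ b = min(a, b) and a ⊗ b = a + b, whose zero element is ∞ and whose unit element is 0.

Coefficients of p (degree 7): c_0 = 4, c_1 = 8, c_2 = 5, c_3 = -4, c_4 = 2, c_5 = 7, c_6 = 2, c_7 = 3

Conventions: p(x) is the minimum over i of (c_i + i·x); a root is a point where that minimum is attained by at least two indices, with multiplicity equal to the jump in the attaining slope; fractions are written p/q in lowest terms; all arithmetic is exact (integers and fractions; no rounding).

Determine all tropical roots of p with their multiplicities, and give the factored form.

hull edge (i=0, c=4) to (i=3, c=-4): slope -8/3, span 3
hull edge (i=3, c=-4) to (i=7, c=3): slope 7/4, span 4
Factored form: p(x) = 3 ⊗ (x ⊕ (-7/4)) ⊗ (x ⊕ (-7/4)) ⊗ (x ⊕ (-7/4)) ⊗ (x ⊕ (-7/4)) ⊗ (x ⊕ 8/3) ⊗ (x ⊕ 8/3) ⊗ (x ⊕ 8/3)
Answer: roots = -7/4 (mult 4), 8/3 (mult 3)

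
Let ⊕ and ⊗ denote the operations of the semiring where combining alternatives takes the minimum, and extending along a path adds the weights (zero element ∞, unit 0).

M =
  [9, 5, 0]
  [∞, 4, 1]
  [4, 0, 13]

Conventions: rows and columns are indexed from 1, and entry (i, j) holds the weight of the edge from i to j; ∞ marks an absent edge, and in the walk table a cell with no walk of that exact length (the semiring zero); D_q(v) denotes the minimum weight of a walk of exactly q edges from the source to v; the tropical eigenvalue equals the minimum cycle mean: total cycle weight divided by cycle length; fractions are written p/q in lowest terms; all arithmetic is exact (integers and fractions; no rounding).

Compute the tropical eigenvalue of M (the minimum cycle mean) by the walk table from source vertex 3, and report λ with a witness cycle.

q=0: [∞, ∞, 0]
q=1: [4, 0, 13]
q=2: [13, 4, 1]
q=3: [5, 1, 5]
Optimal cycle mean attained by: cycle 2->3->2, total 1 + 0, length 2.
Answer: λ = 1/2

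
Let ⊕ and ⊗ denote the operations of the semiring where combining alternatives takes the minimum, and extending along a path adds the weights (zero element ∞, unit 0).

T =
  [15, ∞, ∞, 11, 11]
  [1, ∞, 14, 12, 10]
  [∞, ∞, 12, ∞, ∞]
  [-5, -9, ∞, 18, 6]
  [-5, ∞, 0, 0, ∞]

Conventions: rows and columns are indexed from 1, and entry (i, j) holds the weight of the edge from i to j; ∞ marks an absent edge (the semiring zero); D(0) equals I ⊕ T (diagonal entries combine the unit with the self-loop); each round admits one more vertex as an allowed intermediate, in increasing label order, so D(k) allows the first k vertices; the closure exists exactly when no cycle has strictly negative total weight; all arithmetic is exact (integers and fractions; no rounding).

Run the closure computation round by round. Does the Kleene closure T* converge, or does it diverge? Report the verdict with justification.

D(0):
  [0, ∞, ∞, 11, 11]
  [1, 0, 14, 12, 10]
  [∞, ∞, 0, ∞, ∞]
  [-5, -9, ∞, 0, 6]
  [-5, ∞, 0, 0, 0]
D(1):
  [0, ∞, ∞, 11, 11]
  [1, 0, 14, 12, 10]
  [∞, ∞, 0, ∞, ∞]
  [-5, -9, ∞, 0, 6]
  [-5, ∞, 0, 0, 0]
D(2):
  [0, ∞, ∞, 11, 11]
  [1, 0, 14, 12, 10]
  [∞, ∞, 0, ∞, ∞]
  [-8, -9, 5, 0, 1]
  [-5, ∞, 0, 0, 0]
D(3):
  [0, ∞, ∞, 11, 11]
  [1, 0, 14, 12, 10]
  [∞, ∞, 0, ∞, ∞]
  [-8, -9, 5, 0, 1]
  [-5, ∞, 0, 0, 0]
D(4):
  [0, 2, 16, 11, 11]
  [1, 0, 14, 12, 10]
  [∞, ∞, 0, ∞, ∞]
  [-8, -9, 5, 0, 1]
  [-8, -9, 0, 0, 0]
D(5):
  [0, 2, 11, 11, 11]
  [1, 0, 10, 10, 10]
  [∞, ∞, 0, ∞, ∞]
  [-8, -9, 1, 0, 1]
  [-8, -9, 0, 0, 0]
Key observation: every diagonal entry stays at the unit through all rounds, so no improving cycle exists.
Answer: CONVERGES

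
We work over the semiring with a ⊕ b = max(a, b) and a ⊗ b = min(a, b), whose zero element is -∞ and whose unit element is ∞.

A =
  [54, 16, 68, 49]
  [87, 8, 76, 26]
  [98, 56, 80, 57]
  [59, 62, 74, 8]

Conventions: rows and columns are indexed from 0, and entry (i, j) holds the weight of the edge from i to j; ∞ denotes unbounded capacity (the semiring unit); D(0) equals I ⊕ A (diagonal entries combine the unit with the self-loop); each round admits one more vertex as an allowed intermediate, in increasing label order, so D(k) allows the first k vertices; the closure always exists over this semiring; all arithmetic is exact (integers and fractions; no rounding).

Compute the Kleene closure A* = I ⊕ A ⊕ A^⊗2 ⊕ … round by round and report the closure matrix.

D(0):
  [∞, 16, 68, 49]
  [87, ∞, 76, 26]
  [98, 56, ∞, 57]
  [59, 62, 74, ∞]
D(1):
  [∞, 16, 68, 49]
  [87, ∞, 76, 49]
  [98, 56, ∞, 57]
  [59, 62, 74, ∞]
D(2):
  [∞, 16, 68, 49]
  [87, ∞, 76, 49]
  [98, 56, ∞, 57]
  [62, 62, 74, ∞]
D(3):
  [∞, 56, 68, 57]
  [87, ∞, 76, 57]
  [98, 56, ∞, 57]
  [74, 62, 74, ∞]
D(4):
  [∞, 57, 68, 57]
  [87, ∞, 76, 57]
  [98, 57, ∞, 57]
  [74, 62, 74, ∞]
Answer: A* = [[∞, 57, 68, 57], [87, ∞, 76, 57], [98, 57, ∞, 57], [74, 62, 74, ∞]]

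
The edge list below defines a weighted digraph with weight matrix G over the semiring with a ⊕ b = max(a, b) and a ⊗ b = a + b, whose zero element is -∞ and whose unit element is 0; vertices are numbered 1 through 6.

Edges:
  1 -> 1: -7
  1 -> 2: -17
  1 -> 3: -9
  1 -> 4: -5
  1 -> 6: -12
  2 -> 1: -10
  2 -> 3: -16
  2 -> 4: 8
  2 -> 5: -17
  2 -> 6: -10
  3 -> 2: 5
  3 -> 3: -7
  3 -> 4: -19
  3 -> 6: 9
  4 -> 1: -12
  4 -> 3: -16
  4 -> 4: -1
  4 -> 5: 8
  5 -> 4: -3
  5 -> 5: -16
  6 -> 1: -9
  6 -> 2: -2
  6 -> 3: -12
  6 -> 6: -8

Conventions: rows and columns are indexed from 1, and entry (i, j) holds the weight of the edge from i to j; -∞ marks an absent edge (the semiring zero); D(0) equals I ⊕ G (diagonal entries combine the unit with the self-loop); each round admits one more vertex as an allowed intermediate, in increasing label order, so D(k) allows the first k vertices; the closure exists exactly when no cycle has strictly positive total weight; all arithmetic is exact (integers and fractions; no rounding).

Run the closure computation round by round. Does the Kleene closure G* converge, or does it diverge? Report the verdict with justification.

D(0):
  [0, -17, -9, -5, -∞, -12]
  [-10, 0, -16, 8, -17, -10]
  [-∞, 5, 0, -19, -∞, 9]
  [-12, -∞, -16, 0, 8, -∞]
  [-∞, -∞, -∞, -3, 0, -∞]
  [-9, -2, -12, -∞, -∞, 0]
D(1):
  [0, -17, -9, -5, -∞, -12]
  [-10, 0, -16, 8, -17, -10]
  [-∞, 5, 0, -19, -∞, 9]
  [-12, -29, -16, 0, 8, -24]
  [-∞, -∞, -∞, -3, 0, -∞]
  [-9, -2, -12, -14, -∞, 0]
D(2):
  [0, -17, -9, -5, -34, -12]
  [-10, 0, -16, 8, -17, -10]
  [-5, 5, 0, 13, -12, 9]
  [-12, -29, -16, 0, 8, -24]
  [-∞, -∞, -∞, -3, 0, -∞]
  [-9, -2, -12, 6, -19, 0]
D(3):
  [0, -4, -9, 4, -21, 0]
  [-10, 0, -16, 8, -17, -7]
  [-5, 5, 0, 13, -12, 9]
  [-12, -11, -16, 0, 8, -7]
  [-∞, -∞, -∞, -3, 0, -∞]
  [-9, -2, -12, 6, -19, 0]
Detection: at round 4, diagonal entry (5, 5) turns strictly positive.
Key observation: the cycle 5->4->5 has total weight (-3) + 8, which is strictly positive.
Answer: DIVERGES — positive cycle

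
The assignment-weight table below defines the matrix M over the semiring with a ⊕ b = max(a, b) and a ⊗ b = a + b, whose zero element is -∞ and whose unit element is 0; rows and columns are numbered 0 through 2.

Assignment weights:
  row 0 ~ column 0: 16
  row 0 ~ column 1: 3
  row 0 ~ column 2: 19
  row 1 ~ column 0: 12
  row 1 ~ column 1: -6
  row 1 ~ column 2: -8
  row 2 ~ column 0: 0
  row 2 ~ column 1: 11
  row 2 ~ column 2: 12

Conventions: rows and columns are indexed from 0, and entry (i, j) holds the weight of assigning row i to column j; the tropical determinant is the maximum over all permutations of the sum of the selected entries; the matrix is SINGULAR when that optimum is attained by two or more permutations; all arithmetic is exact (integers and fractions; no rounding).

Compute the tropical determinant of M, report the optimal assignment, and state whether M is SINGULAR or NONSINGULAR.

σ = (0, 1, 2): 16 + (-6) + 12 = 22
σ = (0, 2, 1): 16 + (-8) + 11 = 19
σ = (1, 0, 2): 3 + 12 + 12 = 27
σ = (1, 2, 0): 3 + (-8) + 0 = -5
σ = (2, 0, 1): 19 + 12 + 11 = 42
σ = (2, 1, 0): 19 + (-6) + 0 = 13
Optimal value attained by: σ = (2, 0, 1).
Answer: det⊕(M) = 42; verdict: NONSINGULAR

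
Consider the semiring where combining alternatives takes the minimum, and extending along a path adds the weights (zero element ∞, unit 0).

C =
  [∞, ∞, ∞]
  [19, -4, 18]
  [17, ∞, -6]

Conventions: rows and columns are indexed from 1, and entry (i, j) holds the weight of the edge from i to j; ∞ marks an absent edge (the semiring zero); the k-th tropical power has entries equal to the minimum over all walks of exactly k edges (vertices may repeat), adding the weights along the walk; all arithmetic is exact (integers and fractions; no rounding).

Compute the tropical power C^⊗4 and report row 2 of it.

C^⊗2:
  [∞, ∞, ∞]
  [15, -8, 12]
  [11, ∞, -12]
C^⊗3:
  [∞, ∞, ∞]
  [11, -12, 6]
  [5, ∞, -18]
C^⊗4:
  [∞, ∞, ∞]
  [7, -16, 0]
  [-1, ∞, -24]
Answer: row 2 of C^⊗4 = [7, -16, 0]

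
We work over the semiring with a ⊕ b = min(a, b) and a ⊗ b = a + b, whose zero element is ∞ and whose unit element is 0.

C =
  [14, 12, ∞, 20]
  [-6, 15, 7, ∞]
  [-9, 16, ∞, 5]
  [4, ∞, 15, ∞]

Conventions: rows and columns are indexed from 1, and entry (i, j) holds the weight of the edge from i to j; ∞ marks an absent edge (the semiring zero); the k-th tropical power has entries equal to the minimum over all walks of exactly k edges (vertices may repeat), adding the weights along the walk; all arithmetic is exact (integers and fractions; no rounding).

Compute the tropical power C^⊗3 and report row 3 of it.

C^⊗2:
  [6, 26, 19, 34]
  [-2, 6, 22, 12]
  [5, 3, 20, 11]
  [6, 16, ∞, 20]
C^⊗3:
  [10, 18, 33, 24]
  [0, 10, 13, 18]
  [-3, 17, 10, 25]
  [10, 18, 23, 26]
Answer: row 3 of C^⊗3 = [-3, 17, 10, 25]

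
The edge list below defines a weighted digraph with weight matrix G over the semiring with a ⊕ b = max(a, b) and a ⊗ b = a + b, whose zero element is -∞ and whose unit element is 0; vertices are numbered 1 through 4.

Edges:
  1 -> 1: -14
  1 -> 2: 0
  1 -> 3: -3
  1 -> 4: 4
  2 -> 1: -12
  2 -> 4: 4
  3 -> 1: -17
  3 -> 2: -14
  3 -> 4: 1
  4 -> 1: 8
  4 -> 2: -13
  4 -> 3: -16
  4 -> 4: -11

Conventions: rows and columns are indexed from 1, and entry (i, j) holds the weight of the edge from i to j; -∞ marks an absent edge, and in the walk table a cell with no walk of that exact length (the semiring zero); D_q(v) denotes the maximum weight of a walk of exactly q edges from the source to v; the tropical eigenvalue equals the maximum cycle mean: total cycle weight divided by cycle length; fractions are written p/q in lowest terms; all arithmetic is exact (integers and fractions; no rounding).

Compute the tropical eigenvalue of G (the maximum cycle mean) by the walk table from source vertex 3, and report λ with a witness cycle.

q=0: [-∞, -∞, 0, -∞]
q=1: [-17, -14, -∞, 1]
q=2: [9, -12, -15, -10]
q=3: [-2, 9, 6, 13]
q=4: [21, 0, -3, 13]
Optimal cycle mean attained by: cycle 1->4->1, total 4 + 8, length 2.
Answer: λ = 6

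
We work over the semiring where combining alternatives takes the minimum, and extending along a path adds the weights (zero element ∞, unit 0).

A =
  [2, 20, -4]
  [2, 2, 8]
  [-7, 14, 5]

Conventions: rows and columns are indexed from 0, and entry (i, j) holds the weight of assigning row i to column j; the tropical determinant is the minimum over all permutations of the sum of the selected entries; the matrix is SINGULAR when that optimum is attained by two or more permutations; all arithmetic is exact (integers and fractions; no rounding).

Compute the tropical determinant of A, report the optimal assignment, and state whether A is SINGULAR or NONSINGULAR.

σ = (0, 1, 2): 2 + 2 + 5 = 9
σ = (0, 2, 1): 2 + 8 + 14 = 24
σ = (1, 0, 2): 20 + 2 + 5 = 27
σ = (1, 2, 0): 20 + 8 + (-7) = 21
σ = (2, 0, 1): (-4) + 2 + 14 = 12
σ = (2, 1, 0): (-4) + 2 + (-7) = -9
Optimal value attained by: σ = (2, 1, 0).
Answer: det⊕(A) = -9; verdict: NONSINGULAR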